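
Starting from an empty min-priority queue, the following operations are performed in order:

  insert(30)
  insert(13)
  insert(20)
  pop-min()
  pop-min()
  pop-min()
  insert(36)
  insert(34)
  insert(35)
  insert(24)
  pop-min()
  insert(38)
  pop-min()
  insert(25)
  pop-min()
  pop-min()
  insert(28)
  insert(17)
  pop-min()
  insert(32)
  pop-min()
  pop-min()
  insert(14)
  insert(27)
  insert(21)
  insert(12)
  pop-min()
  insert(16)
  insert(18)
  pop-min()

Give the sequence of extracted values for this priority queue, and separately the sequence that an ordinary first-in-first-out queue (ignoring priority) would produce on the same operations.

priority queue: [13, 20, 30, 24, 34, 25, 35, 17, 28, 32, 12, 14]; FIFO queue: 30 → 13 → 20 → 36 → 34 → 35 → 24 → 38 → 25 → 28 → 17 → 32

insert 30 → {30}
insert 13 → {13, 30}
insert 20 → {13, 20, 30}
pop-min → 13; now {20, 30}
pop-min → 20; now {30}
pop-min → 30; now {}
insert 36 → {36}
insert 34 → {34, 36}
insert 35 → {34, 35, 36}
insert 24 → {24, 34, 35, 36}
pop-min → 24; now {34, 35, 36}
insert 38 → {34, 35, 36, 38}
pop-min → 34; now {35, 36, 38}
insert 25 → {25, 35, 36, 38}
pop-min → 25; now {35, 36, 38}
pop-min → 35; now {36, 38}
insert 28 → {28, 36, 38}
insert 17 → {17, 28, 36, 38}
pop-min → 17; now {28, 36, 38}
insert 32 → {28, 32, 36, 38}
pop-min → 28; now {32, 36, 38}
pop-min → 32; now {36, 38}
insert 14 → {14, 36, 38}
insert 27 → {14, 27, 36, 38}
insert 21 → {14, 21, 27, 36, 38}
insert 12 → {12, 14, 21, 27, 36, 38}
pop-min → 12; now {14, 21, 27, 36, 38}
insert 16 → {14, 16, 21, 27, 36, 38}
insert 18 → {14, 16, 18, 21, 27, 36, 38}
pop-min → 14; now {16, 18, 21, 27, 36, 38}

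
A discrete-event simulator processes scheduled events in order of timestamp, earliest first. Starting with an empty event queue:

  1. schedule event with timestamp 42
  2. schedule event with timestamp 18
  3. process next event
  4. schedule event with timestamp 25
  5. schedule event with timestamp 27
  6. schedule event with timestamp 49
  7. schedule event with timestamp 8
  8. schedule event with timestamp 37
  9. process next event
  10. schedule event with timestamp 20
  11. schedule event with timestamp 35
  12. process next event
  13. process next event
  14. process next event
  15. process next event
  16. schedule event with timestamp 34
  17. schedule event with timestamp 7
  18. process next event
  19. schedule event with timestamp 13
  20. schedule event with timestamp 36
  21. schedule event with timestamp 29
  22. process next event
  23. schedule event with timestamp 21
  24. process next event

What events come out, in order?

insert 42 → {42}
insert 18 → {18, 42}
process next event → 18; now {42}
insert 25 → {25, 42}
insert 27 → {25, 27, 42}
insert 49 → {25, 27, 42, 49}
insert 8 → {8, 25, 27, 42, 49}
insert 37 → {8, 25, 27, 37, 42, 49}
process next event → 8; now {25, 27, 37, 42, 49}
insert 20 → {20, 25, 27, 37, 42, 49}
insert 35 → {20, 25, 27, 35, 37, 42, 49}
process next event → 20; now {25, 27, 35, 37, 42, 49}
process next event → 25; now {27, 35, 37, 42, 49}
process next event → 27; now {35, 37, 42, 49}
process next event → 35; now {37, 42, 49}
insert 34 → {34, 37, 42, 49}
insert 7 → {7, 34, 37, 42, 49}
process next event → 7; now {34, 37, 42, 49}
insert 13 → {13, 34, 37, 42, 49}
insert 36 → {13, 34, 36, 37, 42, 49}
insert 29 → {13, 29, 34, 36, 37, 42, 49}
process next event → 13; now {29, 34, 36, 37, 42, 49}
insert 21 → {21, 29, 34, 36, 37, 42, 49}
process next event → 21; now {29, 34, 36, 37, 42, 49}

18, 8, 20, 25, 27, 35, 7, 13, 21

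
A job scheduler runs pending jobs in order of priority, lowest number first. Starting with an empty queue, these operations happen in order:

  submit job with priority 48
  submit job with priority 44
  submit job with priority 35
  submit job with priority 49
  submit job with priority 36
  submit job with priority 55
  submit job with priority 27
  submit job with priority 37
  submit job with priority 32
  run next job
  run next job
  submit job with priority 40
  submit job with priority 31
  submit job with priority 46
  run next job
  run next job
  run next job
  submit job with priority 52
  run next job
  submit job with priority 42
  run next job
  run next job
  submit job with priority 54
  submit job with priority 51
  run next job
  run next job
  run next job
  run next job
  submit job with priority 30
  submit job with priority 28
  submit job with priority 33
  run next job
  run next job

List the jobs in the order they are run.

insert 48 → {48}
insert 44 → {44, 48}
insert 35 → {35, 44, 48}
insert 49 → {35, 44, 48, 49}
insert 36 → {35, 36, 44, 48, 49}
insert 55 → {35, 36, 44, 48, 49, 55}
insert 27 → {27, 35, 36, 44, 48, 49, 55}
insert 37 → {27, 35, 36, 37, 44, 48, 49, 55}
insert 32 → {27, 32, 35, 36, 37, 44, 48, 49, 55}
run next job → 27; now {32, 35, 36, 37, 44, 48, 49, 55}
run next job → 32; now {35, 36, 37, 44, 48, 49, 55}
insert 40 → {35, 36, 37, 40, 44, 48, 49, 55}
insert 31 → {31, 35, 36, 37, 40, 44, 48, 49, 55}
insert 46 → {31, 35, 36, 37, 40, 44, 46, 48, 49, 55}
run next job → 31; now {35, 36, 37, 40, 44, 46, 48, 49, 55}
run next job → 35; now {36, 37, 40, 44, 46, 48, 49, 55}
run next job → 36; now {37, 40, 44, 46, 48, 49, 55}
insert 52 → {37, 40, 44, 46, 48, 49, 52, 55}
run next job → 37; now {40, 44, 46, 48, 49, 52, 55}
insert 42 → {40, 42, 44, 46, 48, 49, 52, 55}
run next job → 40; now {42, 44, 46, 48, 49, 52, 55}
run next job → 42; now {44, 46, 48, 49, 52, 55}
insert 54 → {44, 46, 48, 49, 52, 54, 55}
insert 51 → {44, 46, 48, 49, 51, 52, 54, 55}
run next job → 44; now {46, 48, 49, 51, 52, 54, 55}
run next job → 46; now {48, 49, 51, 52, 54, 55}
run next job → 48; now {49, 51, 52, 54, 55}
run next job → 49; now {51, 52, 54, 55}
insert 30 → {30, 51, 52, 54, 55}
insert 28 → {28, 30, 51, 52, 54, 55}
insert 33 → {28, 30, 33, 51, 52, 54, 55}
run next job → 28; now {30, 33, 51, 52, 54, 55}
run next job → 30; now {33, 51, 52, 54, 55}

27, 32, 31, 35, 36, 37, 40, 42, 44, 46, 48, 49, 28, 30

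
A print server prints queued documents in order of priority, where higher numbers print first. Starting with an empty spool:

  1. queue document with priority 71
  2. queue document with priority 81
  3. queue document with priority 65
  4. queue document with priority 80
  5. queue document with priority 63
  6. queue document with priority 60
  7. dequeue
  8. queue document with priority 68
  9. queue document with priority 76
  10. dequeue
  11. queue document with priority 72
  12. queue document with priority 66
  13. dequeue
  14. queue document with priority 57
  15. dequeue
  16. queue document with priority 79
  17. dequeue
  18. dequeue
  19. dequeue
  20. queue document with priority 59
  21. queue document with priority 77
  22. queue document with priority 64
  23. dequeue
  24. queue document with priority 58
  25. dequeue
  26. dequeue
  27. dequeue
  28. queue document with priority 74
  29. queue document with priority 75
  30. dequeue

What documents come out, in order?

[81, 80, 76, 72, 79, 71, 68, 77, 66, 65, 64, 75]

insert 71 → {71}
insert 81 → {81, 71}
insert 65 → {81, 71, 65}
insert 80 → {81, 80, 71, 65}
insert 63 → {81, 80, 71, 65, 63}
insert 60 → {81, 80, 71, 65, 63, 60}
dequeue → 81; now {80, 71, 65, 63, 60}
insert 68 → {80, 71, 68, 65, 63, 60}
insert 76 → {80, 76, 71, 68, 65, 63, 60}
dequeue → 80; now {76, 71, 68, 65, 63, 60}
insert 72 → {76, 72, 71, 68, 65, 63, 60}
insert 66 → {76, 72, 71, 68, 66, 65, 63, 60}
dequeue → 76; now {72, 71, 68, 66, 65, 63, 60}
insert 57 → {72, 71, 68, 66, 65, 63, 60, 57}
dequeue → 72; now {71, 68, 66, 65, 63, 60, 57}
insert 79 → {79, 71, 68, 66, 65, 63, 60, 57}
dequeue → 79; now {71, 68, 66, 65, 63, 60, 57}
dequeue → 71; now {68, 66, 65, 63, 60, 57}
dequeue → 68; now {66, 65, 63, 60, 57}
insert 59 → {66, 65, 63, 60, 59, 57}
insert 77 → {77, 66, 65, 63, 60, 59, 57}
insert 64 → {77, 66, 65, 64, 63, 60, 59, 57}
dequeue → 77; now {66, 65, 64, 63, 60, 59, 57}
insert 58 → {66, 65, 64, 63, 60, 59, 58, 57}
dequeue → 66; now {65, 64, 63, 60, 59, 58, 57}
dequeue → 65; now {64, 63, 60, 59, 58, 57}
dequeue → 64; now {63, 60, 59, 58, 57}
insert 74 → {74, 63, 60, 59, 58, 57}
insert 75 → {75, 74, 63, 60, 59, 58, 57}
dequeue → 75; now {74, 63, 60, 59, 58, 57}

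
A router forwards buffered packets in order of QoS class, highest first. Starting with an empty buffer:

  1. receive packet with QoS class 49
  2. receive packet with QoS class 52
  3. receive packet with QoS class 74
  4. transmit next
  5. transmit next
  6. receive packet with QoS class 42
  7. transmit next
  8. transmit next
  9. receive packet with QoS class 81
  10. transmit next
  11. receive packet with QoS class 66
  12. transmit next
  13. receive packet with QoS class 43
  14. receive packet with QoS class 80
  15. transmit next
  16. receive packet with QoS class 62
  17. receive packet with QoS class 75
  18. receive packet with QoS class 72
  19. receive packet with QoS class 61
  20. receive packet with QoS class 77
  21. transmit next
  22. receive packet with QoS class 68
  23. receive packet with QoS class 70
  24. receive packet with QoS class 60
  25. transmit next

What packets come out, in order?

74, 52, 49, 42, 81, 66, 80, 77, 75

insert 49 → {49}
insert 52 → {52, 49}
insert 74 → {74, 52, 49}
transmit next → 74; now {52, 49}
transmit next → 52; now {49}
insert 42 → {49, 42}
transmit next → 49; now {42}
transmit next → 42; now {}
insert 81 → {81}
transmit next → 81; now {}
insert 66 → {66}
transmit next → 66; now {}
insert 43 → {43}
insert 80 → {80, 43}
transmit next → 80; now {43}
insert 62 → {62, 43}
insert 75 → {75, 62, 43}
insert 72 → {75, 72, 62, 43}
insert 61 → {75, 72, 62, 61, 43}
insert 77 → {77, 75, 72, 62, 61, 43}
transmit next → 77; now {75, 72, 62, 61, 43}
insert 68 → {75, 72, 68, 62, 61, 43}
insert 70 → {75, 72, 70, 68, 62, 61, 43}
insert 60 → {75, 72, 70, 68, 62, 61, 60, 43}
transmit next → 75; now {72, 70, 68, 62, 61, 60, 43}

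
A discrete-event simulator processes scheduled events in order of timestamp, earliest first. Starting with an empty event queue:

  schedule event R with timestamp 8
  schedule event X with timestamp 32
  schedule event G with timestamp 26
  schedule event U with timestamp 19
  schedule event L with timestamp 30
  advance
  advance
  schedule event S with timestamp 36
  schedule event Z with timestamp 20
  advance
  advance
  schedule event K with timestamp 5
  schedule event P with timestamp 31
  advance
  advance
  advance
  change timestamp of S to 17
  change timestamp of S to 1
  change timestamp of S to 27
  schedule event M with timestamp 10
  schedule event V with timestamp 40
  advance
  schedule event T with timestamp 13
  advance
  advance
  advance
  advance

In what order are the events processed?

add R (timestamp 8) → {R:8}
add X (timestamp 32) → {R:8, X:32}
add G (timestamp 26) → {R:8, G:26, X:32}
add U (timestamp 19) → {R:8, U:19, G:26, X:32}
add L (timestamp 30) → {R:8, U:19, G:26, L:30, X:32}
advance → R; now {U:19, G:26, L:30, X:32}
advance → U; now {G:26, L:30, X:32}
add S (timestamp 36) → {G:26, L:30, X:32, S:36}
add Z (timestamp 20) → {Z:20, G:26, L:30, X:32, S:36}
advance → Z; now {G:26, L:30, X:32, S:36}
advance → G; now {L:30, X:32, S:36}
add K (timestamp 5) → {K:5, L:30, X:32, S:36}
add P (timestamp 31) → {K:5, L:30, P:31, X:32, S:36}
advance → K; now {L:30, P:31, X:32, S:36}
advance → L; now {P:31, X:32, S:36}
advance → P; now {X:32, S:36}
update S to timestamp 17 → {S:17, X:32}
update S to timestamp 1 → {S:1, X:32}
update S to timestamp 27 → {S:27, X:32}
add M (timestamp 10) → {M:10, S:27, X:32}
add V (timestamp 40) → {M:10, S:27, X:32, V:40}
advance → M; now {S:27, X:32, V:40}
add T (timestamp 13) → {T:13, S:27, X:32, V:40}
advance → T; now {S:27, X:32, V:40}
advance → S; now {X:32, V:40}
advance → X; now {V:40}
advance → V; now {}

R, U, Z, G, K, L, P, M, T, S, X, V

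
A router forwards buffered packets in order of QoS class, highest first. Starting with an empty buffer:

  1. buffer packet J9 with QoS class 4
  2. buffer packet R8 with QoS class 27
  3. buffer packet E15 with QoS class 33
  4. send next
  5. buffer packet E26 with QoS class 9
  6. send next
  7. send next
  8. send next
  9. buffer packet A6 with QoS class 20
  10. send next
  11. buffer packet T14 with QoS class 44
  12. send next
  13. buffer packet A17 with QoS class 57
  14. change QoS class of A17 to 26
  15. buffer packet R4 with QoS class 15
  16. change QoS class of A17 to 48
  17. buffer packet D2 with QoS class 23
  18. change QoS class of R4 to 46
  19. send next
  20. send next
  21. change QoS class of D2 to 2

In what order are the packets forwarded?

add J9 (QoS class 4) → {J9:4}
add R8 (QoS class 27) → {R8:27, J9:4}
add E15 (QoS class 33) → {E15:33, R8:27, J9:4}
send next → E15; now {R8:27, J9:4}
add E26 (QoS class 9) → {R8:27, E26:9, J9:4}
send next → R8; now {E26:9, J9:4}
send next → E26; now {J9:4}
send next → J9; now {}
add A6 (QoS class 20) → {A6:20}
send next → A6; now {}
add T14 (QoS class 44) → {T14:44}
send next → T14; now {}
add A17 (QoS class 57) → {A17:57}
update A17 to QoS class 26 → {A17:26}
add R4 (QoS class 15) → {A17:26, R4:15}
update A17 to QoS class 48 → {A17:48, R4:15}
add D2 (QoS class 23) → {A17:48, D2:23, R4:15}
update R4 to QoS class 46 → {A17:48, R4:46, D2:23}
send next → A17; now {R4:46, D2:23}
send next → R4; now {D2:23}
update D2 to QoS class 2 → {D2:2}

E15, R8, E26, J9, A6, T14, A17, R4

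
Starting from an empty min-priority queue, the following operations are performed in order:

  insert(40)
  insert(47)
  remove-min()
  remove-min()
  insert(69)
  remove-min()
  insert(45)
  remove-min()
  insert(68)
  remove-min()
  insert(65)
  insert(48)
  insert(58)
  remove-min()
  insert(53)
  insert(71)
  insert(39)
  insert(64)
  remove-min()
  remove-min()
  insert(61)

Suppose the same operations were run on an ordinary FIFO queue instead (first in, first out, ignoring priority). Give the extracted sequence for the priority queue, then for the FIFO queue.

insert 40 → {40}
insert 47 → {40, 47}
remove-min → 40; now {47}
remove-min → 47; now {}
insert 69 → {69}
remove-min → 69; now {}
insert 45 → {45}
remove-min → 45; now {}
insert 68 → {68}
remove-min → 68; now {}
insert 65 → {65}
insert 48 → {48, 65}
insert 58 → {48, 58, 65}
remove-min → 48; now {58, 65}
insert 53 → {53, 58, 65}
insert 71 → {53, 58, 65, 71}
insert 39 → {39, 53, 58, 65, 71}
insert 64 → {39, 53, 58, 64, 65, 71}
remove-min → 39; now {53, 58, 64, 65, 71}
remove-min → 53; now {58, 64, 65, 71}
insert 61 → {58, 61, 64, 65, 71}

priority queue: 40, 47, 69, 45, 68, 48, 39, 53; FIFO queue: 40 → 47 → 69 → 45 → 68 → 65 → 48 → 58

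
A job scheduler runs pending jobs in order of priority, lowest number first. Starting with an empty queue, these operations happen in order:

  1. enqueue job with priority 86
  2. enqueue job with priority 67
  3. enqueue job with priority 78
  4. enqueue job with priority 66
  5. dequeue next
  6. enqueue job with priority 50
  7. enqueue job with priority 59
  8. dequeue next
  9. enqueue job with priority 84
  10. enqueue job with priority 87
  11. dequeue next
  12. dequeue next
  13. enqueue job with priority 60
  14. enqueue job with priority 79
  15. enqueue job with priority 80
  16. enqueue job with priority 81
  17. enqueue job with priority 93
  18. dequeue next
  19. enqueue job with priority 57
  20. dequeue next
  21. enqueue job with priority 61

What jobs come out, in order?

66, 50, 59, 67, 60, 57

insert 86 → {86}
insert 67 → {67, 86}
insert 78 → {67, 78, 86}
insert 66 → {66, 67, 78, 86}
dequeue next → 66; now {67, 78, 86}
insert 50 → {50, 67, 78, 86}
insert 59 → {50, 59, 67, 78, 86}
dequeue next → 50; now {59, 67, 78, 86}
insert 84 → {59, 67, 78, 84, 86}
insert 87 → {59, 67, 78, 84, 86, 87}
dequeue next → 59; now {67, 78, 84, 86, 87}
dequeue next → 67; now {78, 84, 86, 87}
insert 60 → {60, 78, 84, 86, 87}
insert 79 → {60, 78, 79, 84, 86, 87}
insert 80 → {60, 78, 79, 80, 84, 86, 87}
insert 81 → {60, 78, 79, 80, 81, 84, 86, 87}
insert 93 → {60, 78, 79, 80, 81, 84, 86, 87, 93}
dequeue next → 60; now {78, 79, 80, 81, 84, 86, 87, 93}
insert 57 → {57, 78, 79, 80, 81, 84, 86, 87, 93}
dequeue next → 57; now {78, 79, 80, 81, 84, 86, 87, 93}
insert 61 → {61, 78, 79, 80, 81, 84, 86, 87, 93}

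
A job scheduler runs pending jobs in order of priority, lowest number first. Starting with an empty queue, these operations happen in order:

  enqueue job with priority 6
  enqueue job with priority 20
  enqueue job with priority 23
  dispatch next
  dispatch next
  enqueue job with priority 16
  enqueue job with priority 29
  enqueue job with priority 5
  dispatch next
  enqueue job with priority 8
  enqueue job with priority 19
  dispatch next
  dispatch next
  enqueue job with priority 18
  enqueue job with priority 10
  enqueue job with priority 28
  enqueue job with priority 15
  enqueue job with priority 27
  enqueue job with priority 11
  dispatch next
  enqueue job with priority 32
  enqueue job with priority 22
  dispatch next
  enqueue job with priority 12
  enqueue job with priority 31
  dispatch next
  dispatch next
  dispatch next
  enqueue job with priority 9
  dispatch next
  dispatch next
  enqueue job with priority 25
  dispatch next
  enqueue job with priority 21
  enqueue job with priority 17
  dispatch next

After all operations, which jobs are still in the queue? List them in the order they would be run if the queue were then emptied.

insert 6 → {6}
insert 20 → {6, 20}
insert 23 → {6, 20, 23}
dispatch next → 6; now {20, 23}
dispatch next → 20; now {23}
insert 16 → {16, 23}
insert 29 → {16, 23, 29}
insert 5 → {5, 16, 23, 29}
dispatch next → 5; now {16, 23, 29}
insert 8 → {8, 16, 23, 29}
insert 19 → {8, 16, 19, 23, 29}
dispatch next → 8; now {16, 19, 23, 29}
dispatch next → 16; now {19, 23, 29}
insert 18 → {18, 19, 23, 29}
insert 10 → {10, 18, 19, 23, 29}
insert 28 → {10, 18, 19, 23, 28, 29}
insert 15 → {10, 15, 18, 19, 23, 28, 29}
insert 27 → {10, 15, 18, 19, 23, 27, 28, 29}
insert 11 → {10, 11, 15, 18, 19, 23, 27, 28, 29}
dispatch next → 10; now {11, 15, 18, 19, 23, 27, 28, 29}
insert 32 → {11, 15, 18, 19, 23, 27, 28, 29, 32}
insert 22 → {11, 15, 18, 19, 22, 23, 27, 28, 29, 32}
dispatch next → 11; now {15, 18, 19, 22, 23, 27, 28, 29, 32}
insert 12 → {12, 15, 18, 19, 22, 23, 27, 28, 29, 32}
insert 31 → {12, 15, 18, 19, 22, 23, 27, 28, 29, 31, 32}
dispatch next → 12; now {15, 18, 19, 22, 23, 27, 28, 29, 31, 32}
dispatch next → 15; now {18, 19, 22, 23, 27, 28, 29, 31, 32}
dispatch next → 18; now {19, 22, 23, 27, 28, 29, 31, 32}
insert 9 → {9, 19, 22, 23, 27, 28, 29, 31, 32}
dispatch next → 9; now {19, 22, 23, 27, 28, 29, 31, 32}
dispatch next → 19; now {22, 23, 27, 28, 29, 31, 32}
insert 25 → {22, 23, 25, 27, 28, 29, 31, 32}
dispatch next → 22; now {23, 25, 27, 28, 29, 31, 32}
insert 21 → {21, 23, 25, 27, 28, 29, 31, 32}
insert 17 → {17, 21, 23, 25, 27, 28, 29, 31, 32}
dispatch next → 17; now {21, 23, 25, 27, 28, 29, 31, 32}

21, 23, 25, 27, 28, 29, 31, 32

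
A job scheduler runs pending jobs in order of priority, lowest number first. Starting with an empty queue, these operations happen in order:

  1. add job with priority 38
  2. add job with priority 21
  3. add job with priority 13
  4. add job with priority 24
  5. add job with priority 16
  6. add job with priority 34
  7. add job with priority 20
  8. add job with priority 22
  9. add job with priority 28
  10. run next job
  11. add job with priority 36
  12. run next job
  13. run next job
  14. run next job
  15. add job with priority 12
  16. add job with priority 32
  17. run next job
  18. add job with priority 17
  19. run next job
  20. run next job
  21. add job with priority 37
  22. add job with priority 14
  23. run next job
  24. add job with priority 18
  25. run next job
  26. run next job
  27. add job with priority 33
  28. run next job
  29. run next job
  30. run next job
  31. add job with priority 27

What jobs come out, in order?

[13, 16, 20, 21, 12, 17, 22, 14, 18, 24, 28, 32, 33]

insert 38 → {38}
insert 21 → {21, 38}
insert 13 → {13, 21, 38}
insert 24 → {13, 21, 24, 38}
insert 16 → {13, 16, 21, 24, 38}
insert 34 → {13, 16, 21, 24, 34, 38}
insert 20 → {13, 16, 20, 21, 24, 34, 38}
insert 22 → {13, 16, 20, 21, 22, 24, 34, 38}
insert 28 → {13, 16, 20, 21, 22, 24, 28, 34, 38}
run next job → 13; now {16, 20, 21, 22, 24, 28, 34, 38}
insert 36 → {16, 20, 21, 22, 24, 28, 34, 36, 38}
run next job → 16; now {20, 21, 22, 24, 28, 34, 36, 38}
run next job → 20; now {21, 22, 24, 28, 34, 36, 38}
run next job → 21; now {22, 24, 28, 34, 36, 38}
insert 12 → {12, 22, 24, 28, 34, 36, 38}
insert 32 → {12, 22, 24, 28, 32, 34, 36, 38}
run next job → 12; now {22, 24, 28, 32, 34, 36, 38}
insert 17 → {17, 22, 24, 28, 32, 34, 36, 38}
run next job → 17; now {22, 24, 28, 32, 34, 36, 38}
run next job → 22; now {24, 28, 32, 34, 36, 38}
insert 37 → {24, 28, 32, 34, 36, 37, 38}
insert 14 → {14, 24, 28, 32, 34, 36, 37, 38}
run next job → 14; now {24, 28, 32, 34, 36, 37, 38}
insert 18 → {18, 24, 28, 32, 34, 36, 37, 38}
run next job → 18; now {24, 28, 32, 34, 36, 37, 38}
run next job → 24; now {28, 32, 34, 36, 37, 38}
insert 33 → {28, 32, 33, 34, 36, 37, 38}
run next job → 28; now {32, 33, 34, 36, 37, 38}
run next job → 32; now {33, 34, 36, 37, 38}
run next job → 33; now {34, 36, 37, 38}
insert 27 → {27, 34, 36, 37, 38}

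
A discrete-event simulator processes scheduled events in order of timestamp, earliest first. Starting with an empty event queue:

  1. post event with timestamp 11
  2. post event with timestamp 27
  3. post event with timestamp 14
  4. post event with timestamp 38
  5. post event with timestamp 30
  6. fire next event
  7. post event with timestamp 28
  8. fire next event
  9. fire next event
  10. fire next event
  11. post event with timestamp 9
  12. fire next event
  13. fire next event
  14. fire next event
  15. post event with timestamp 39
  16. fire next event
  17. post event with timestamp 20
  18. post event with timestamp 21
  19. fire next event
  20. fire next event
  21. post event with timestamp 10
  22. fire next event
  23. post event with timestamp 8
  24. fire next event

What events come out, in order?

11, 14, 27, 28, 9, 30, 38, 39, 20, 21, 10, 8

insert 11 → {11}
insert 27 → {11, 27}
insert 14 → {11, 14, 27}
insert 38 → {11, 14, 27, 38}
insert 30 → {11, 14, 27, 30, 38}
fire next event → 11; now {14, 27, 30, 38}
insert 28 → {14, 27, 28, 30, 38}
fire next event → 14; now {27, 28, 30, 38}
fire next event → 27; now {28, 30, 38}
fire next event → 28; now {30, 38}
insert 9 → {9, 30, 38}
fire next event → 9; now {30, 38}
fire next event → 30; now {38}
fire next event → 38; now {}
insert 39 → {39}
fire next event → 39; now {}
insert 20 → {20}
insert 21 → {20, 21}
fire next event → 20; now {21}
fire next event → 21; now {}
insert 10 → {10}
fire next event → 10; now {}
insert 8 → {8}
fire next event → 8; now {}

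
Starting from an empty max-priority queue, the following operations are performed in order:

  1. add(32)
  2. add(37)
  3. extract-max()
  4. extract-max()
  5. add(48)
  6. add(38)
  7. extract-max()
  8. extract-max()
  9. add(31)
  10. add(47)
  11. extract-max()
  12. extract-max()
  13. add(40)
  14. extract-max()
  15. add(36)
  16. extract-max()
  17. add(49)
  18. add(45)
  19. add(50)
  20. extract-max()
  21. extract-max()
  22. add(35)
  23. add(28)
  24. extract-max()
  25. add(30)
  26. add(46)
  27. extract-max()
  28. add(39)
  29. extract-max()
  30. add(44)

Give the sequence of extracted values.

37, 32, 48, 38, 47, 31, 40, 36, 50, 49, 45, 46, 39

insert 32 → {32}
insert 37 → {37, 32}
extract-max → 37; now {32}
extract-max → 32; now {}
insert 48 → {48}
insert 38 → {48, 38}
extract-max → 48; now {38}
extract-max → 38; now {}
insert 31 → {31}
insert 47 → {47, 31}
extract-max → 47; now {31}
extract-max → 31; now {}
insert 40 → {40}
extract-max → 40; now {}
insert 36 → {36}
extract-max → 36; now {}
insert 49 → {49}
insert 45 → {49, 45}
insert 50 → {50, 49, 45}
extract-max → 50; now {49, 45}
extract-max → 49; now {45}
insert 35 → {45, 35}
insert 28 → {45, 35, 28}
extract-max → 45; now {35, 28}
insert 30 → {35, 30, 28}
insert 46 → {46, 35, 30, 28}
extract-max → 46; now {35, 30, 28}
insert 39 → {39, 35, 30, 28}
extract-max → 39; now {35, 30, 28}
insert 44 → {44, 35, 30, 28}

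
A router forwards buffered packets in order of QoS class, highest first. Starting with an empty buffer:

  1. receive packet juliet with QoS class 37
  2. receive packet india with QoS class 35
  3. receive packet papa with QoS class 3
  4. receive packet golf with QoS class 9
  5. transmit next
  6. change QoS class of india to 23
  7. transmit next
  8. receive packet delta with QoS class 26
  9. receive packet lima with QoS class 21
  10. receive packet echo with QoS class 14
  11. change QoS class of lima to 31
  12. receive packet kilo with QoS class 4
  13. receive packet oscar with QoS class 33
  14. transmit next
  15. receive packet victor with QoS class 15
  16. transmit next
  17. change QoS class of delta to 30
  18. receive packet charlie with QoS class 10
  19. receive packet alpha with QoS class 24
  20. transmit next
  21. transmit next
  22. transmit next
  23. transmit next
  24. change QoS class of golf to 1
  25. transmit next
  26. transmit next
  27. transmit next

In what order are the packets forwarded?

add juliet (QoS class 37) → {juliet:37}
add india (QoS class 35) → {juliet:37, india:35}
add papa (QoS class 3) → {juliet:37, india:35, papa:3}
add golf (QoS class 9) → {juliet:37, india:35, golf:9, papa:3}
transmit next → juliet; now {india:35, golf:9, papa:3}
update india to QoS class 23 → {india:23, golf:9, papa:3}
transmit next → india; now {golf:9, papa:3}
add delta (QoS class 26) → {delta:26, golf:9, papa:3}
add lima (QoS class 21) → {delta:26, lima:21, golf:9, papa:3}
add echo (QoS class 14) → {delta:26, lima:21, echo:14, golf:9, papa:3}
update lima to QoS class 31 → {lima:31, delta:26, echo:14, golf:9, papa:3}
add kilo (QoS class 4) → {lima:31, delta:26, echo:14, golf:9, kilo:4, papa:3}
add oscar (QoS class 33) → {oscar:33, lima:31, delta:26, echo:14, golf:9, kilo:4, papa:3}
transmit next → oscar; now {lima:31, delta:26, echo:14, golf:9, kilo:4, papa:3}
add victor (QoS class 15) → {lima:31, delta:26, victor:15, echo:14, golf:9, kilo:4, papa:3}
transmit next → lima; now {delta:26, victor:15, echo:14, golf:9, kilo:4, papa:3}
update delta to QoS class 30 → {delta:30, victor:15, echo:14, golf:9, kilo:4, papa:3}
add charlie (QoS class 10) → {delta:30, victor:15, echo:14, charlie:10, golf:9, kilo:4, papa:3}
add alpha (QoS class 24) → {delta:30, alpha:24, victor:15, echo:14, charlie:10, golf:9, kilo:4, papa:3}
transmit next → delta; now {alpha:24, victor:15, echo:14, charlie:10, golf:9, kilo:4, papa:3}
transmit next → alpha; now {victor:15, echo:14, charlie:10, golf:9, kilo:4, papa:3}
transmit next → victor; now {echo:14, charlie:10, golf:9, kilo:4, papa:3}
transmit next → echo; now {charlie:10, golf:9, kilo:4, papa:3}
update golf to QoS class 1 → {charlie:10, kilo:4, papa:3, golf:1}
transmit next → charlie; now {kilo:4, papa:3, golf:1}
transmit next → kilo; now {papa:3, golf:1}
transmit next → papa; now {golf:1}

juliet → india → oscar → lima → delta → alpha → victor → echo → charlie → kilo → papa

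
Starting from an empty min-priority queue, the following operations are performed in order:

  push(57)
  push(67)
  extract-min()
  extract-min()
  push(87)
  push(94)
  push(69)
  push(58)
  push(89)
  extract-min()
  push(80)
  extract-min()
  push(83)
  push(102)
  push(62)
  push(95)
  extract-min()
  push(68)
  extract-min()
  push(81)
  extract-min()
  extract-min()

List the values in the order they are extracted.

[57, 67, 58, 69, 62, 68, 80, 81]

insert 57 → {57}
insert 67 → {57, 67}
extract-min → 57; now {67}
extract-min → 67; now {}
insert 87 → {87}
insert 94 → {87, 94}
insert 69 → {69, 87, 94}
insert 58 → {58, 69, 87, 94}
insert 89 → {58, 69, 87, 89, 94}
extract-min → 58; now {69, 87, 89, 94}
insert 80 → {69, 80, 87, 89, 94}
extract-min → 69; now {80, 87, 89, 94}
insert 83 → {80, 83, 87, 89, 94}
insert 102 → {80, 83, 87, 89, 94, 102}
insert 62 → {62, 80, 83, 87, 89, 94, 102}
insert 95 → {62, 80, 83, 87, 89, 94, 95, 102}
extract-min → 62; now {80, 83, 87, 89, 94, 95, 102}
insert 68 → {68, 80, 83, 87, 89, 94, 95, 102}
extract-min → 68; now {80, 83, 87, 89, 94, 95, 102}
insert 81 → {80, 81, 83, 87, 89, 94, 95, 102}
extract-min → 80; now {81, 83, 87, 89, 94, 95, 102}
extract-min → 81; now {83, 87, 89, 94, 95, 102}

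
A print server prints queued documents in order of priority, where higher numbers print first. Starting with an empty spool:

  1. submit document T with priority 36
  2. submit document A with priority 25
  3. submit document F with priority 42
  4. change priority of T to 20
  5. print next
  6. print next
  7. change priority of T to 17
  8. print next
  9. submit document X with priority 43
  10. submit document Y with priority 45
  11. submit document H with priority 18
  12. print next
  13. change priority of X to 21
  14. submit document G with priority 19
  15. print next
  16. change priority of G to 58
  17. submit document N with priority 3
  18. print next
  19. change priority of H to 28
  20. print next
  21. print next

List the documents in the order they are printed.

add T (priority 36) → {T:36}
add A (priority 25) → {T:36, A:25}
add F (priority 42) → {F:42, T:36, A:25}
update T to priority 20 → {F:42, A:25, T:20}
print next → F; now {A:25, T:20}
print next → A; now {T:20}
update T to priority 17 → {T:17}
print next → T; now {}
add X (priority 43) → {X:43}
add Y (priority 45) → {Y:45, X:43}
add H (priority 18) → {Y:45, X:43, H:18}
print next → Y; now {X:43, H:18}
update X to priority 21 → {X:21, H:18}
add G (priority 19) → {X:21, G:19, H:18}
print next → X; now {G:19, H:18}
update G to priority 58 → {G:58, H:18}
add N (priority 3) → {G:58, H:18, N:3}
print next → G; now {H:18, N:3}
update H to priority 28 → {H:28, N:3}
print next → H; now {N:3}
print next → N; now {}

F, A, T, Y, X, G, H, N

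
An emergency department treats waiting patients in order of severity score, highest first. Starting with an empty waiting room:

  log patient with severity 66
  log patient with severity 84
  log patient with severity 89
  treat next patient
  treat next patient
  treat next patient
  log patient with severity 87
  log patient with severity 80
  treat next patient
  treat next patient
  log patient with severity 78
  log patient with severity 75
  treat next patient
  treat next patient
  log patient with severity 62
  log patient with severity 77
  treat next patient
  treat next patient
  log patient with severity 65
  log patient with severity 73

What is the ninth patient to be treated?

62

insert 66 → {66}
insert 84 → {84, 66}
insert 89 → {89, 84, 66}
treat next patient → 89; now {84, 66}
treat next patient → 84; now {66}
treat next patient → 66; now {}
insert 87 → {87}
insert 80 → {87, 80}
treat next patient → 87; now {80}
treat next patient → 80; now {}
insert 78 → {78}
insert 75 → {78, 75}
treat next patient → 78; now {75}
treat next patient → 75; now {}
insert 62 → {62}
insert 77 → {77, 62}
treat next patient → 77; now {62}
treat next patient → 62; now {}
insert 65 → {65}
insert 73 → {73, 65}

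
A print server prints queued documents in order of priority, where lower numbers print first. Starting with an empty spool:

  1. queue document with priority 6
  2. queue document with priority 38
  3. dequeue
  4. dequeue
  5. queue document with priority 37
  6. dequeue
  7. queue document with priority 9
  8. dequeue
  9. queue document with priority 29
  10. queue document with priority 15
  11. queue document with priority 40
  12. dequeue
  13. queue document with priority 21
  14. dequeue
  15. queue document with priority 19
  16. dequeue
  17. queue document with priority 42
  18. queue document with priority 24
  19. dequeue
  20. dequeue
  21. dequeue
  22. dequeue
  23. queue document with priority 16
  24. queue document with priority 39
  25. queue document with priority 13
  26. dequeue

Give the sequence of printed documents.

[6, 38, 37, 9, 15, 21, 19, 24, 29, 40, 42, 13]

insert 6 → {6}
insert 38 → {6, 38}
dequeue → 6; now {38}
dequeue → 38; now {}
insert 37 → {37}
dequeue → 37; now {}
insert 9 → {9}
dequeue → 9; now {}
insert 29 → {29}
insert 15 → {15, 29}
insert 40 → {15, 29, 40}
dequeue → 15; now {29, 40}
insert 21 → {21, 29, 40}
dequeue → 21; now {29, 40}
insert 19 → {19, 29, 40}
dequeue → 19; now {29, 40}
insert 42 → {29, 40, 42}
insert 24 → {24, 29, 40, 42}
dequeue → 24; now {29, 40, 42}
dequeue → 29; now {40, 42}
dequeue → 40; now {42}
dequeue → 42; now {}
insert 16 → {16}
insert 39 → {16, 39}
insert 13 → {13, 16, 39}
dequeue → 13; now {16, 39}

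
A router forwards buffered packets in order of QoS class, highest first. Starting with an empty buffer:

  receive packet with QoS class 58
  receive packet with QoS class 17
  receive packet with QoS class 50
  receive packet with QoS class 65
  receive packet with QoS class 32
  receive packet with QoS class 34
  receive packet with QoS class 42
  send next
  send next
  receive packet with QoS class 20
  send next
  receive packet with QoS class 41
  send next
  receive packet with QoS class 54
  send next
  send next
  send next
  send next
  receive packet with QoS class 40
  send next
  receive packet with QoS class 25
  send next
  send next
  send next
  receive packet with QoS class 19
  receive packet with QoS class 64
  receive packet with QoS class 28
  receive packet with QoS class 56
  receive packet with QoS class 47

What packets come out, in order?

insert 58 → {58}
insert 17 → {58, 17}
insert 50 → {58, 50, 17}
insert 65 → {65, 58, 50, 17}
insert 32 → {65, 58, 50, 32, 17}
insert 34 → {65, 58, 50, 34, 32, 17}
insert 42 → {65, 58, 50, 42, 34, 32, 17}
send next → 65; now {58, 50, 42, 34, 32, 17}
send next → 58; now {50, 42, 34, 32, 17}
insert 20 → {50, 42, 34, 32, 20, 17}
send next → 50; now {42, 34, 32, 20, 17}
insert 41 → {42, 41, 34, 32, 20, 17}
send next → 42; now {41, 34, 32, 20, 17}
insert 54 → {54, 41, 34, 32, 20, 17}
send next → 54; now {41, 34, 32, 20, 17}
send next → 41; now {34, 32, 20, 17}
send next → 34; now {32, 20, 17}
send next → 32; now {20, 17}
insert 40 → {40, 20, 17}
send next → 40; now {20, 17}
insert 25 → {25, 20, 17}
send next → 25; now {20, 17}
send next → 20; now {17}
send next → 17; now {}
insert 19 → {19}
insert 64 → {64, 19}
insert 28 → {64, 28, 19}
insert 56 → {64, 56, 28, 19}
insert 47 → {64, 56, 47, 28, 19}

65 → 58 → 50 → 42 → 54 → 41 → 34 → 32 → 40 → 25 → 20 → 17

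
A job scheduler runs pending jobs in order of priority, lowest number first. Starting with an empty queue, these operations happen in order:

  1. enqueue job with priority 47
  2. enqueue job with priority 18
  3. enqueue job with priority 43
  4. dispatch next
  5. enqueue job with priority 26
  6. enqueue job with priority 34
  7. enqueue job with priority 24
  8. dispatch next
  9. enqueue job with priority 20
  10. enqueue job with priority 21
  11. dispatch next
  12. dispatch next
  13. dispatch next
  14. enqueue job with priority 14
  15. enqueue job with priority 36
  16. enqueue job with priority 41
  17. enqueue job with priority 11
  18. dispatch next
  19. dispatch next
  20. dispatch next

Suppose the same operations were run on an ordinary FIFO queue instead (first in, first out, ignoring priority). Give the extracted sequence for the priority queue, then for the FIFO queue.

priority queue: [18, 24, 20, 21, 26, 11, 14, 34]; FIFO queue: 47 → 18 → 43 → 26 → 34 → 24 → 20 → 21

insert 47 → {47}
insert 18 → {18, 47}
insert 43 → {18, 43, 47}
dispatch next → 18; now {43, 47}
insert 26 → {26, 43, 47}
insert 34 → {26, 34, 43, 47}
insert 24 → {24, 26, 34, 43, 47}
dispatch next → 24; now {26, 34, 43, 47}
insert 20 → {20, 26, 34, 43, 47}
insert 21 → {20, 21, 26, 34, 43, 47}
dispatch next → 20; now {21, 26, 34, 43, 47}
dispatch next → 21; now {26, 34, 43, 47}
dispatch next → 26; now {34, 43, 47}
insert 14 → {14, 34, 43, 47}
insert 36 → {14, 34, 36, 43, 47}
insert 41 → {14, 34, 36, 41, 43, 47}
insert 11 → {11, 14, 34, 36, 41, 43, 47}
dispatch next → 11; now {14, 34, 36, 41, 43, 47}
dispatch next → 14; now {34, 36, 41, 43, 47}
dispatch next → 34; now {36, 41, 43, 47}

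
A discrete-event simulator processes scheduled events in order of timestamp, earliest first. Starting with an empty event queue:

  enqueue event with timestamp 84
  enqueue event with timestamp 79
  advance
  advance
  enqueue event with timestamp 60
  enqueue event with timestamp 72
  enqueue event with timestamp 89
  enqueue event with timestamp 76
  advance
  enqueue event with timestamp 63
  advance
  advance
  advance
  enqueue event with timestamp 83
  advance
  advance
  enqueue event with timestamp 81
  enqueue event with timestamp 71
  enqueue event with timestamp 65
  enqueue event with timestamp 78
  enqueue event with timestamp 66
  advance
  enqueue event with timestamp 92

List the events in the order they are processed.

insert 84 → {84}
insert 79 → {79, 84}
advance → 79; now {84}
advance → 84; now {}
insert 60 → {60}
insert 72 → {60, 72}
insert 89 → {60, 72, 89}
insert 76 → {60, 72, 76, 89}
advance → 60; now {72, 76, 89}
insert 63 → {63, 72, 76, 89}
advance → 63; now {72, 76, 89}
advance → 72; now {76, 89}
advance → 76; now {89}
insert 83 → {83, 89}
advance → 83; now {89}
advance → 89; now {}
insert 81 → {81}
insert 71 → {71, 81}
insert 65 → {65, 71, 81}
insert 78 → {65, 71, 78, 81}
insert 66 → {65, 66, 71, 78, 81}
advance → 65; now {66, 71, 78, 81}
insert 92 → {66, 71, 78, 81, 92}

79, 84, 60, 63, 72, 76, 83, 89, 65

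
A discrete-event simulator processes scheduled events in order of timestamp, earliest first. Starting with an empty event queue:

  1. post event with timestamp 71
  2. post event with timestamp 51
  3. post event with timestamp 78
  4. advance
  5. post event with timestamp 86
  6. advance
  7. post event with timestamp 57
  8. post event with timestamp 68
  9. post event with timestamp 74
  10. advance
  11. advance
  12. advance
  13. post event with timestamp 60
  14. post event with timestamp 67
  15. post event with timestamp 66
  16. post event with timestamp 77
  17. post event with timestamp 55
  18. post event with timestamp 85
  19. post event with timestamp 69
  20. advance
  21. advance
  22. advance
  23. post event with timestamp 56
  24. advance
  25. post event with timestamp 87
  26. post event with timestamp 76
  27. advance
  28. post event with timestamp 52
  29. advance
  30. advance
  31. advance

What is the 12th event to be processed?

69

insert 71 → {71}
insert 51 → {51, 71}
insert 78 → {51, 71, 78}
advance → 51; now {71, 78}
insert 86 → {71, 78, 86}
advance → 71; now {78, 86}
insert 57 → {57, 78, 86}
insert 68 → {57, 68, 78, 86}
insert 74 → {57, 68, 74, 78, 86}
advance → 57; now {68, 74, 78, 86}
advance → 68; now {74, 78, 86}
advance → 74; now {78, 86}
insert 60 → {60, 78, 86}
insert 67 → {60, 67, 78, 86}
insert 66 → {60, 66, 67, 78, 86}
insert 77 → {60, 66, 67, 77, 78, 86}
insert 55 → {55, 60, 66, 67, 77, 78, 86}
insert 85 → {55, 60, 66, 67, 77, 78, 85, 86}
insert 69 → {55, 60, 66, 67, 69, 77, 78, 85, 86}
advance → 55; now {60, 66, 67, 69, 77, 78, 85, 86}
advance → 60; now {66, 67, 69, 77, 78, 85, 86}
advance → 66; now {67, 69, 77, 78, 85, 86}
insert 56 → {56, 67, 69, 77, 78, 85, 86}
advance → 56; now {67, 69, 77, 78, 85, 86}
insert 87 → {67, 69, 77, 78, 85, 86, 87}
insert 76 → {67, 69, 76, 77, 78, 85, 86, 87}
advance → 67; now {69, 76, 77, 78, 85, 86, 87}
insert 52 → {52, 69, 76, 77, 78, 85, 86, 87}
advance → 52; now {69, 76, 77, 78, 85, 86, 87}
advance → 69; now {76, 77, 78, 85, 86, 87}
advance → 76; now {77, 78, 85, 86, 87}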